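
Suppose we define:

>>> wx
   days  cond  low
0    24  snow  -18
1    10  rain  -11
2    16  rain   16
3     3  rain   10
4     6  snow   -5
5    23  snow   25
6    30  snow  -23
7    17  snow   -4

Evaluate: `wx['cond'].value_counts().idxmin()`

value_counts of cond:
cond
snow    5
rain    3
Name: count, dtype: int64
Taking the label with the smallest value gives rain.

rain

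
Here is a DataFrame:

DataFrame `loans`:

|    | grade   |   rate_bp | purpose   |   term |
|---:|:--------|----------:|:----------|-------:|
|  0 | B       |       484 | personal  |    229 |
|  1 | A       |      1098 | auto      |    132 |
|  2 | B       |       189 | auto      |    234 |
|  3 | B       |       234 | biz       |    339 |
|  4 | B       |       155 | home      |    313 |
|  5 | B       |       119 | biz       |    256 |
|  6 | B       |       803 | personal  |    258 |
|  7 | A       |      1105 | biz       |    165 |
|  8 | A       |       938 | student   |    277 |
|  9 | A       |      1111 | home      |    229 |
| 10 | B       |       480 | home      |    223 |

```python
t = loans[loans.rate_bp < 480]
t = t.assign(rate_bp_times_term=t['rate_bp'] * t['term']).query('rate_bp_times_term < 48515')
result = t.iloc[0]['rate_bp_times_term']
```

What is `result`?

filter rows where rate_bp < 480:
  grade  rate_bp purpose  term
2     B      189    auto   234
3     B      234     biz   339
4     B      155    home   313
5     B      119     biz   256
add column rate_bp_times_term = t['rate_bp'] * t['term']:
  grade  rate_bp purpose  term  rate_bp_times_term
2     B      189    auto   234               44226
3     B      234     biz   339               79326
4     B      155    home   313               48515
5     B      119     biz   256               30464
filter rows where rate_bp_times_term < 48515:
  grade  rate_bp purpose  term  rate_bp_times_term
2     B      189    auto   234               44226
5     B      119     biz   256               30464

44226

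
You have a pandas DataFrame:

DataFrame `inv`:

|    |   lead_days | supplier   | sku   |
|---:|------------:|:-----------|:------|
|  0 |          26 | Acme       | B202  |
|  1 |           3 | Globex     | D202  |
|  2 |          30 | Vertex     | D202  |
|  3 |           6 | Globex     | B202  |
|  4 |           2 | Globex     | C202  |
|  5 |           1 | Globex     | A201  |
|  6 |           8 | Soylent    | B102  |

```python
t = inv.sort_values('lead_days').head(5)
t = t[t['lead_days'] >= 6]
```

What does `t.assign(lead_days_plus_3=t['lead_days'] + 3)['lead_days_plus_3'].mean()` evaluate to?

sort by lead_days:
   lead_days supplier   sku
5          1   Globex  A201
4          2   Globex  C202
1          3   Globex  D202
3          6   Globex  B202
6          8  Soylent  B102
0         26     Acme  B202
2         30   Vertex  D202
take first 5 rows:
   lead_days supplier   sku
5          1   Globex  A201
4          2   Globex  C202
1          3   Globex  D202
3          6   Globex  B202
6          8  Soylent  B102
filter rows where lead_days >= 6:
   lead_days supplier   sku
3          6   Globex  B202
6          8  Soylent  B102
add column lead_days_plus_3 = t['lead_days'] + 3:
   lead_days supplier   sku  lead_days_plus_3
3          6   Globex  B202                 9
6          8  Soylent  B102                11
Reading off the mean of column 'lead_days_plus_3', we get 10.0.

10.0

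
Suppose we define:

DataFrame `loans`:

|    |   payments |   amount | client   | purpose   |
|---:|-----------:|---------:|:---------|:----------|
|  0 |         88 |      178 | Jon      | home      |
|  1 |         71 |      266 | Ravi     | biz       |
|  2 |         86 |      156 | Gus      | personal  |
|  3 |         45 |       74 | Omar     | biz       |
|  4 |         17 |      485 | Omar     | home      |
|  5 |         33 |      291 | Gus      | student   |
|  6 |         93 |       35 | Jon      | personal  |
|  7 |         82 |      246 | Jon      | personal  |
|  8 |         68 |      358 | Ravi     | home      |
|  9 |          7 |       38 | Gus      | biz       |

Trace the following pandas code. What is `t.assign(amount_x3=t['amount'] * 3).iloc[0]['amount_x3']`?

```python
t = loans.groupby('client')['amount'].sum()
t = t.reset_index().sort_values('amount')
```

1377

group by client, sum of amount:
client
Gus     485
Jon     459
Omar    559
Ravi    624
Name: amount, dtype: int64
reset_index():
  client  amount
0    Gus     485
1    Jon     459
2   Omar     559
3   Ravi     624
sort by amount:
  client  amount
1    Jon     459
0    Gus     485
2   Omar     559
3   Ravi     624
add column amount_x3 = t['amount'] * 3:
  client  amount  amount_x3
1    Jon     459       1377
0    Gus     485       1455
2   Omar     559       1677
3   Ravi     624       1872
Reading off the value at position 0, column 'amount_x3', we get 1377.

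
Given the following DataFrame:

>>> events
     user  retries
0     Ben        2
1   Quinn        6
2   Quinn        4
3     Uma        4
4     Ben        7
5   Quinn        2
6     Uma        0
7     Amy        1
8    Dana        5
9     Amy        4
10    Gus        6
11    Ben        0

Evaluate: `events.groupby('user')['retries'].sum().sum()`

41

group by user, sum of retries:
user
Amy       5
Ben       9
Dana      5
Gus       6
Quinn    12
Uma       4
Name: retries, dtype: int64
Finally, sum of the resulting series = 41.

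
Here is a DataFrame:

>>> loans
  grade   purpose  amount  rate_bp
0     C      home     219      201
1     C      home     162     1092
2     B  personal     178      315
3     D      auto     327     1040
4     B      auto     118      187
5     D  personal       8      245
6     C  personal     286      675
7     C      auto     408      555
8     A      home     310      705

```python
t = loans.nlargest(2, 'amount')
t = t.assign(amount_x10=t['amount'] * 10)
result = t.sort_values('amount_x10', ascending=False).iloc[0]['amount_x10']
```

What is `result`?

take 2 rows with largest amount:
  grade purpose  amount  rate_bp
7     C    auto     408      555
3     D    auto     327     1040
add column amount_x10 = t['amount'] * 10:
  grade purpose  amount  rate_bp  amount_x10
7     C    auto     408      555        4080
3     D    auto     327     1040        3270
sort by amount_x10 descending:
  grade purpose  amount  rate_bp  amount_x10
7     C    auto     408      555        4080
3     D    auto     327     1040        3270

4080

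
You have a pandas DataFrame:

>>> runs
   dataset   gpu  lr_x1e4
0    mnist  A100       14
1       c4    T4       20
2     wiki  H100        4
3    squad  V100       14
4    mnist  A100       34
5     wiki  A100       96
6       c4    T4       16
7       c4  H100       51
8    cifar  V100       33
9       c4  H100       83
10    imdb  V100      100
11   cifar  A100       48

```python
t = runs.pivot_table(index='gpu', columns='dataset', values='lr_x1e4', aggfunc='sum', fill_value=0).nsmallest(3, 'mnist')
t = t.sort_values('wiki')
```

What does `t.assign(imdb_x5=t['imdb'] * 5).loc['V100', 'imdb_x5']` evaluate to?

pivot: rows=gpu, cols=dataset, sum(lr_x1e4):
dataset   c4  cifar  imdb  mnist  squad  wiki
gpu                                          
A100       0     48     0     48      0    96
H100     134      0     0      0      0     4
T4        36      0     0      0      0     0
V100       0     33   100      0     14     0
take 3 rows with smallest mnist:
dataset   c4  cifar  imdb  mnist  squad  wiki
gpu                                          
H100     134      0     0      0      0     4
T4        36      0     0      0      0     0
V100       0     33   100      0     14     0
sort by wiki:
dataset   c4  cifar  imdb  mnist  squad  wiki
gpu                                          
T4        36      0     0      0      0     0
V100       0     33   100      0     14     0
H100     134      0     0      0      0     4
add column imdb_x5 = t['imdb'] * 5:
dataset   c4  cifar  imdb  mnist  squad  wiki  imdb_x5
gpu                                                   
T4        36      0     0      0      0     0        0
V100       0     33   100      0     14     0      500
H100     134      0     0      0      0     4        0
Hence 500.

500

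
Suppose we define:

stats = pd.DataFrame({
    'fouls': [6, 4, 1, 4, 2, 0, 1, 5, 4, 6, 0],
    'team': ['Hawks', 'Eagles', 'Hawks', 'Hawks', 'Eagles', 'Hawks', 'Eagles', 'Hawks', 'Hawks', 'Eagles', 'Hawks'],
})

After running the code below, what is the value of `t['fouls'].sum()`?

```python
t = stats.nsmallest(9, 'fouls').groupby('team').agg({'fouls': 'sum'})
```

21

take 9 rows with smallest fouls:
    fouls    team
5       0   Hawks
10      0   Hawks
2       1   Hawks
6       1  Eagles
4       2  Eagles
1       4  Eagles
3       4   Hawks
8       4   Hawks
7       5   Hawks
group by team, sum of fouls:
        fouls
team         
Eagles      7
Hawks      14
Then the sum of column 'fouls': 21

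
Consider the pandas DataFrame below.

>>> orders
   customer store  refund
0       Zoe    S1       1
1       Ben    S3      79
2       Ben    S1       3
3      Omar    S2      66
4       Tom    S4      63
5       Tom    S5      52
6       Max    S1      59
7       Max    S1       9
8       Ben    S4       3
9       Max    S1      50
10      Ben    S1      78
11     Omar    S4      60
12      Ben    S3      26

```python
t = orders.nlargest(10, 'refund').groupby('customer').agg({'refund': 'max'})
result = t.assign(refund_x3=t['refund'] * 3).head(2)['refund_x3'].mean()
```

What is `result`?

207.0

take 10 rows with largest refund:
   customer store  refund
1       Ben    S3      79
10      Ben    S1      78
3      Omar    S2      66
4       Tom    S4      63
11     Omar    S4      60
6       Max    S1      59
5       Tom    S5      52
9       Max    S1      50
12      Ben    S3      26
7       Max    S1       9
group by customer, max of refund:
          refund
customer        
Ben           79
Max           59
Omar          66
Tom           63
add column refund_x3 = t['refund'] * 3:
          refund  refund_x3
customer                   
Ben           79        237
Max           59        177
Omar          66        198
Tom           63        189
take first 2 rows:
          refund  refund_x3
customer                   
Ben           79        237
Max           59        177
Reading off the mean of column 'refund_x3', we get 207.0.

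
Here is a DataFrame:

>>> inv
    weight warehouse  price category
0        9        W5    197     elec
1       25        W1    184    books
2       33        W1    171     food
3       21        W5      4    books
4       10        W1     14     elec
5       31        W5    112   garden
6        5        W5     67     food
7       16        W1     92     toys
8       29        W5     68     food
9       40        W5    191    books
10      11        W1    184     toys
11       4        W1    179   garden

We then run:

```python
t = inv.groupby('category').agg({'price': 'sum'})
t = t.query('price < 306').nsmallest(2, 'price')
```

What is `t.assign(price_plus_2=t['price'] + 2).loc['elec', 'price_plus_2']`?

213

group by category, sum of price:
          price
category       
books       379
elec        211
food        306
garden      291
toys        276
filter rows where price < 306:
          price
category       
elec        211
garden      291
toys        276
take 2 rows with smallest price:
          price
category       
elec        211
toys        276
add column price_plus_2 = t['price'] + 2:
          price  price_plus_2
category                     
elec        211           213
toys        276           278
Hence 213.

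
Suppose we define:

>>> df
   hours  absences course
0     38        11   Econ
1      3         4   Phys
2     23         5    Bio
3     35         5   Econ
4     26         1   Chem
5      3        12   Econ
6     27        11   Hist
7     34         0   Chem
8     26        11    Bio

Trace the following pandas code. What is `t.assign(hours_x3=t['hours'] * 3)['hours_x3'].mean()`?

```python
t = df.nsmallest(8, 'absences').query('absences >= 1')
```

76.2857142857

take 8 rows with smallest absences:
   hours  absences course
7     34         0   Chem
4     26         1   Chem
1      3         4   Phys
2     23         5    Bio
3     35         5   Econ
0     38        11   Econ
6     27        11   Hist
8     26        11    Bio
filter rows where absences >= 1:
   hours  absences course
4     26         1   Chem
1      3         4   Phys
2     23         5    Bio
3     35         5   Econ
0     38        11   Econ
6     27        11   Hist
8     26        11    Bio
add column hours_x3 = t['hours'] * 3:
   hours  absences course  hours_x3
4     26         1   Chem        78
1      3         4   Phys         9
2     23         5    Bio        69
3     35         5   Econ       105
0     38        11   Econ       114
6     27        11   Hist        81
8     26        11    Bio        78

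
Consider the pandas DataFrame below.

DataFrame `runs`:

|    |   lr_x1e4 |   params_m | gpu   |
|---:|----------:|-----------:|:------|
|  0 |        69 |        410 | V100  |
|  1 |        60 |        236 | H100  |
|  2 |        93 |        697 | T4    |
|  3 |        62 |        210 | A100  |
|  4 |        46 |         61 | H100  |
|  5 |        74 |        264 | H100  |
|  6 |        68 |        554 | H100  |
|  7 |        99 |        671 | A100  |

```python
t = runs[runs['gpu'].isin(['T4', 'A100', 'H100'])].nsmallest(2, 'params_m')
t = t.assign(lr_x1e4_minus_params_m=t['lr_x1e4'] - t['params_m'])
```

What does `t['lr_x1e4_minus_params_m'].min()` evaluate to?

-148

filter rows where gpu in ['T4', 'A100', 'H100']:
   lr_x1e4  params_m   gpu
1       60       236  H100
2       93       697    T4
3       62       210  A100
4       46        61  H100
5       74       264  H100
6       68       554  H100
7       99       671  A100
take 2 rows with smallest params_m:
   lr_x1e4  params_m   gpu
4       46        61  H100
3       62       210  A100
add column lr_x1e4_minus_params_m = t['lr_x1e4'] - t['params_m']:
   lr_x1e4  params_m   gpu  lr_x1e4_minus_params_m
4       46        61  H100                     -15
3       62       210  A100                    -148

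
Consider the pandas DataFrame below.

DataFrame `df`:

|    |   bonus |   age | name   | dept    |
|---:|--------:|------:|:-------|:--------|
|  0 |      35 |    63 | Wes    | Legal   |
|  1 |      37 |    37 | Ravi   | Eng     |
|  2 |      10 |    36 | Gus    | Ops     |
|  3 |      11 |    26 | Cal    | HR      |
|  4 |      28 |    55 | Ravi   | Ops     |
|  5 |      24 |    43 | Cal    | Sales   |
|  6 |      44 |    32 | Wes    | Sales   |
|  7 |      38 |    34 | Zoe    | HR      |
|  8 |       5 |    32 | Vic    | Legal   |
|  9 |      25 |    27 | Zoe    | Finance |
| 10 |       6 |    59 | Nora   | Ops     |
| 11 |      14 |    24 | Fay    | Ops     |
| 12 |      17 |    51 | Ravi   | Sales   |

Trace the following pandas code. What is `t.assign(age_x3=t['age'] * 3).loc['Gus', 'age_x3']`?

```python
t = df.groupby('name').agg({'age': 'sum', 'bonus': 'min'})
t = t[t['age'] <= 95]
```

group by name: sum(age), min(bonus):
      age  bonus
name            
Cal    69     11
Fay    24     14
Gus    36     10
Nora   59      6
Ravi  143     17
Vic    32      5
Wes    95     35
Zoe    61     25
filter rows where age <= 95:
      age  bonus
name            
Cal    69     11
Fay    24     14
Gus    36     10
Nora   59      6
Vic    32      5
Wes    95     35
Zoe    61     25
add column age_x3 = t['age'] * 3:
      age  bonus  age_x3
name                    
Cal    69     11     207
Fay    24     14      72
Gus    36     10     108
Nora   59      6     177
Vic    32      5      96
Wes    95     35     285
Zoe    61     25     183
Reading off the value at row 'Gus', column 'age_x3', we get 108.

108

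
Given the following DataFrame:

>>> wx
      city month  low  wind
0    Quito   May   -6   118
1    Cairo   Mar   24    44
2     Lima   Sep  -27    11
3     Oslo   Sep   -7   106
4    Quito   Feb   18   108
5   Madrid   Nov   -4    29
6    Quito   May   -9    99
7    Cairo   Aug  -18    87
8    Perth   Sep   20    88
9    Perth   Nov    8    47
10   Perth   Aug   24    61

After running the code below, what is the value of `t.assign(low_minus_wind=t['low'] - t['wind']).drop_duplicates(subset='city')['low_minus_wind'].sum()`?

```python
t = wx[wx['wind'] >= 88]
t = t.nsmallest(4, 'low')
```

-221

filter rows where wind >= 88:
    city month  low  wind
0  Quito   May   -6   118
3   Oslo   Sep   -7   106
4  Quito   Feb   18   108
6  Quito   May   -9    99
8  Perth   Sep   20    88
take 4 rows with smallest low:
    city month  low  wind
6  Quito   May   -9    99
3   Oslo   Sep   -7   106
0  Quito   May   -6   118
4  Quito   Feb   18   108
add column low_minus_wind = t['low'] - t['wind']:
    city month  low  wind  low_minus_wind
6  Quito   May   -9    99            -108
3   Oslo   Sep   -7   106            -113
0  Quito   May   -6   118            -124
4  Quito   Feb   18   108             -90
drop duplicate city (keep=first):
    city month  low  wind  low_minus_wind
6  Quito   May   -9    99            -108
3   Oslo   Sep   -7   106            -113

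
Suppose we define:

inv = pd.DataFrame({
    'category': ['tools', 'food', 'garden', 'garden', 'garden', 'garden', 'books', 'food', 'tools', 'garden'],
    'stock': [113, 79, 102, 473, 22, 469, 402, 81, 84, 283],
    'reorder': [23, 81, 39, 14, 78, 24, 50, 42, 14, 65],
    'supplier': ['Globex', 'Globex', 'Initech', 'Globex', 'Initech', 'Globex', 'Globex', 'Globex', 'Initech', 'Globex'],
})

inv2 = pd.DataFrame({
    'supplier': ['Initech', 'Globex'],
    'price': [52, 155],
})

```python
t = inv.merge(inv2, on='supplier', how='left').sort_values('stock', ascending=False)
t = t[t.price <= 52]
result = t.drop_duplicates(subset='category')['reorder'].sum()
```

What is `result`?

53

merge on 'supplier' (how='left') → 10 rows:
  category  stock  reorder supplier  price
0    tools    113       23   Globex    155
1     food     79       81   Globex    155
2   garden    102       39  Initech     52
3   garden    473       14   Globex    155
4   garden     22       78  Initech     52
5   garden    469       24   Globex    155
6    books    402       50   Globex    155
7     food     81       42   Globex    155
8    tools     84       14  Initech     52
9   garden    283       65   Globex    155
sort by stock descending:
  category  stock  reorder supplier  price
3   garden    473       14   Globex    155
5   garden    469       24   Globex    155
6    books    402       50   Globex    155
9   garden    283       65   Globex    155
0    tools    113       23   Globex    155
2   garden    102       39  Initech     52
8    tools     84       14  Initech     52
7     food     81       42   Globex    155
1     food     79       81   Globex    155
4   garden     22       78  Initech     52
filter rows where price <= 52:
  category  stock  reorder supplier  price
2   garden    102       39  Initech     52
8    tools     84       14  Initech     52
4   garden     22       78  Initech     52
drop duplicate category (keep=first):
  category  stock  reorder supplier  price
2   garden    102       39  Initech     52
8    tools     84       14  Initech     52
Taking the sum of column 'reorder' gives 53.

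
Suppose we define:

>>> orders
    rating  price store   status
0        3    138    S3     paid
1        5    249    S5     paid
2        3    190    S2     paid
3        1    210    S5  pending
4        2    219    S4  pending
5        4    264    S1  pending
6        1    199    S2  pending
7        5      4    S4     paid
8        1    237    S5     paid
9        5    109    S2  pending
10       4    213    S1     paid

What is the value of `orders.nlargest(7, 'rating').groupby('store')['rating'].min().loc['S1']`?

take 7 rows with largest rating:
    rating  price store   status
1        5    249    S5     paid
7        5      4    S4     paid
9        5    109    S2  pending
5        4    264    S1  pending
10       4    213    S1     paid
0        3    138    S3     paid
2        3    190    S2     paid
group by store, min of rating:
store
S1    4
S2    3
S3    3
S4    5
S5    5
Name: rating, dtype: int64
The value at index 'S1' is 4.

4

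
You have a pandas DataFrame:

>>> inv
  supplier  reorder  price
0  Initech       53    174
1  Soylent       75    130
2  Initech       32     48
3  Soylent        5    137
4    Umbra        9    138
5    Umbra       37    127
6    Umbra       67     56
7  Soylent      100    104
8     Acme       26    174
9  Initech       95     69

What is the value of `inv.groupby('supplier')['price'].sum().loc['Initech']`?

group by supplier, sum of price:
supplier
Acme       174
Initech    291
Soylent    371
Umbra      321
Name: price, dtype: int64
Taking the value at index 'Initech' gives 291.

291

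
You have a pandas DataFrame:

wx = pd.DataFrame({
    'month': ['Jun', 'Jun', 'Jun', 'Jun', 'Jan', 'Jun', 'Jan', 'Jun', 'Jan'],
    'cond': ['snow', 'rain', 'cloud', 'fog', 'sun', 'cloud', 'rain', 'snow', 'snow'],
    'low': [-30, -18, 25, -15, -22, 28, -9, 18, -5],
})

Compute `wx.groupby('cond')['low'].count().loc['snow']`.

3

group by cond, count of low:
cond
cloud    2
fog      1
rain     2
snow     3
sun      1
Name: low, dtype: int64
value at index 'snow' → 3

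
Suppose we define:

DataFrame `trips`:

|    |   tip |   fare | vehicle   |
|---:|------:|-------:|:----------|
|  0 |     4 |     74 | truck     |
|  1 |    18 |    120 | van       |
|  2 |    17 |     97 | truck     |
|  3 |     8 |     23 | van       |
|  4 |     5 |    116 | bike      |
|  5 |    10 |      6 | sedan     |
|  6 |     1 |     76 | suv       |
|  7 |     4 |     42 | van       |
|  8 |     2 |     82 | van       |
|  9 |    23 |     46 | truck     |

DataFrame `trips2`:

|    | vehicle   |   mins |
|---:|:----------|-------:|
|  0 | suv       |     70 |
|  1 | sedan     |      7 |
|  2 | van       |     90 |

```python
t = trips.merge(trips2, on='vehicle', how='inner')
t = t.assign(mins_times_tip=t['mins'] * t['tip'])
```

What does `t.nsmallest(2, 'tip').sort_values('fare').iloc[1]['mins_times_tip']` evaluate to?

180

merge on 'vehicle' (how='inner') → 6 rows:
   tip  fare vehicle  mins
0   18   120     van    90
1    8    23     van    90
2   10     6   sedan     7
3    1    76     suv    70
4    4    42     van    90
5    2    82     van    90
add column mins_times_tip = t['mins'] * t['tip']:
   tip  fare vehicle  mins  mins_times_tip
0   18   120     van    90            1620
1    8    23     van    90             720
2   10     6   sedan     7              70
3    1    76     suv    70              70
4    4    42     van    90             360
5    2    82     van    90             180
take 2 rows with smallest tip:
   tip  fare vehicle  mins  mins_times_tip
3    1    76     suv    70              70
5    2    82     van    90             180
sort by fare:
   tip  fare vehicle  mins  mins_times_tip
3    1    76     suv    70              70
5    2    82     van    90             180
Hence 180.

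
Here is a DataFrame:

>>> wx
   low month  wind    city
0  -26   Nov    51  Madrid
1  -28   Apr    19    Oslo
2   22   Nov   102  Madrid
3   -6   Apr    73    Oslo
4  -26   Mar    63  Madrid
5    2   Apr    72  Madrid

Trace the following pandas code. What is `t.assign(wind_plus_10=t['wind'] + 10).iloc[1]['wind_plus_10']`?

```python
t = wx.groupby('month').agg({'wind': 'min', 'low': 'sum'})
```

73

group by month: min(wind), sum(low):
       wind  low
month           
Apr      19  -32
Mar      63  -26
Nov      51   -4
add column wind_plus_10 = t['wind'] + 10:
       wind  low  wind_plus_10
month                         
Apr      19  -32            29
Mar      63  -26            73
Nov      51   -4            61
So iloc[1]['wind_plus_10'] = 73.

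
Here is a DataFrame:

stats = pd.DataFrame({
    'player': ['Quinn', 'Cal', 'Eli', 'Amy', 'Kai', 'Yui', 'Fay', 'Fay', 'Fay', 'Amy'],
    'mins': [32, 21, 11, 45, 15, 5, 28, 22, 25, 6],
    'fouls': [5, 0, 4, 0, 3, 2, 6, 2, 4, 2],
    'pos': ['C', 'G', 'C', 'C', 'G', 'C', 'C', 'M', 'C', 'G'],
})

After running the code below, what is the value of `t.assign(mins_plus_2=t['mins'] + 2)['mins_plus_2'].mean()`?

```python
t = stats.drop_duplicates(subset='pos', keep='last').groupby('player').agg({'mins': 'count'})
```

3.5

drop duplicate pos (keep=last):
  player  mins  fouls pos
7    Fay    22      2   M
8    Fay    25      4   C
9    Amy     6      2   G
group by player, count of mins:
        mins
player      
Amy        1
Fay        2
add column mins_plus_2 = t['mins'] + 2:
        mins  mins_plus_2
player                   
Amy        1            3
Fay        2            4
Finally, mean of column 'mins_plus_2' = 3.5.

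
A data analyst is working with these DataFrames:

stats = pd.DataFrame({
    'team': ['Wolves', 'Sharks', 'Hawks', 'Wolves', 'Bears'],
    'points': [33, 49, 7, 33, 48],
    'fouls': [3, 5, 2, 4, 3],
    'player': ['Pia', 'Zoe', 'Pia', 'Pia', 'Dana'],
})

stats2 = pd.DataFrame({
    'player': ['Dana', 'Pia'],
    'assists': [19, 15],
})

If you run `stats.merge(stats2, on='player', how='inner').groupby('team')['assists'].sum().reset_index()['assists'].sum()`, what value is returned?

merge on 'player' (how='inner') → 4 rows:
     team  points  fouls player  assists
0  Wolves      33      3    Pia       15
1   Hawks       7      2    Pia       15
2  Wolves      33      4    Pia       15
3   Bears      48      3   Dana       19
group by team, sum of assists:
team
Bears     19
Hawks     15
Wolves    30
Name: assists, dtype: int64
reset_index():
     team  assists
0   Bears       19
1   Hawks       15
2  Wolves       30

64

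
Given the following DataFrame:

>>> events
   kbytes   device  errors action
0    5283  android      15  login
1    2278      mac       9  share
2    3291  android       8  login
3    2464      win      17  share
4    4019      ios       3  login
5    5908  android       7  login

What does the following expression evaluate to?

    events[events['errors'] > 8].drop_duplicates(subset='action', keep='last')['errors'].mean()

filter rows where errors > 8:
   kbytes   device  errors action
0    5283  android      15  login
1    2278      mac       9  share
3    2464      win      17  share
drop duplicate action (keep=last):
   kbytes   device  errors action
0    5283  android      15  login
3    2464      win      17  share
Then the mean of column 'errors': 16.0

16.0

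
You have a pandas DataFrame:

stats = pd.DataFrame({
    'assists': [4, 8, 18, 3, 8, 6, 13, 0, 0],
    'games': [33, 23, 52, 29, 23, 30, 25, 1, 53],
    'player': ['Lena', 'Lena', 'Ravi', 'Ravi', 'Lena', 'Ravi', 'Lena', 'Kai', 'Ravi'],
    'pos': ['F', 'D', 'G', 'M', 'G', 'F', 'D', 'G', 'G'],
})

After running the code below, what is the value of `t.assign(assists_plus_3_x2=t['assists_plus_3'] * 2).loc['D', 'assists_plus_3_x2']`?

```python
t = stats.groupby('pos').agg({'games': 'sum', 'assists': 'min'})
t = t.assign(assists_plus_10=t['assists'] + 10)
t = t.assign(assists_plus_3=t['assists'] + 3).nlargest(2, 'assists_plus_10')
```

group by pos: sum(games), min(assists):
     games  assists
pos                
D       48        8
F       63        4
G      129        0
M       29        3
add column assists_plus_10 = t['assists'] + 10:
     games  assists  assists_plus_10
pos                                 
D       48        8               18
F       63        4               14
G      129        0               10
M       29        3               13
add column assists_plus_3 = t['assists'] + 3:
     games  assists  assists_plus_10  assists_plus_3
pos                                                 
D       48        8               18              11
F       63        4               14               7
G      129        0               10               3
M       29        3               13               6
take 2 rows with largest assists_plus_10:
     games  assists  assists_plus_10  assists_plus_3
pos                                                 
D       48        8               18              11
F       63        4               14               7
add column assists_plus_3_x2 = t['assists_plus_3'] * 2:
     games  assists  assists_plus_10  assists_plus_3  assists_plus_3_x2
pos                                                                    
D       48        8               18              11                 22
F       63        4               14               7                 14

22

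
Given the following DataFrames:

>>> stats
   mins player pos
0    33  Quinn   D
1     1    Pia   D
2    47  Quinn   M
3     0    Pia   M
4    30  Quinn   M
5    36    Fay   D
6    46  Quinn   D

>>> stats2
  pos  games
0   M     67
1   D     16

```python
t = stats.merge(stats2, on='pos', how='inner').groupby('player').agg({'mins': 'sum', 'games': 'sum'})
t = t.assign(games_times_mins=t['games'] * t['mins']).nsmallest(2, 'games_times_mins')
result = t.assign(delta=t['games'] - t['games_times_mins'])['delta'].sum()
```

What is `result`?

-560

merge on 'pos' (how='inner') → 7 rows:
   mins player pos  games
0    33  Quinn   D     16
1     1    Pia   D     16
2    47  Quinn   M     67
3     0    Pia   M     67
4    30  Quinn   M     67
5    36    Fay   D     16
6    46  Quinn   D     16
group by player: sum(mins), sum(games):
        mins  games
player             
Fay       36     16
Pia        1     83
Quinn    156    166
add column games_times_mins = t['games'] * t['mins']:
        mins  games  games_times_mins
player                               
Fay       36     16               576
Pia        1     83                83
Quinn    156    166             25896
take 2 rows with smallest games_times_mins:
        mins  games  games_times_mins
player                               
Pia        1     83                83
Fay       36     16               576
add column delta = t['games'] - t['games_times_mins']:
        mins  games  games_times_mins  delta
player                                      
Pia        1     83                83      0
Fay       36     16               576   -560
Reading off the sum of column 'delta', we get -560.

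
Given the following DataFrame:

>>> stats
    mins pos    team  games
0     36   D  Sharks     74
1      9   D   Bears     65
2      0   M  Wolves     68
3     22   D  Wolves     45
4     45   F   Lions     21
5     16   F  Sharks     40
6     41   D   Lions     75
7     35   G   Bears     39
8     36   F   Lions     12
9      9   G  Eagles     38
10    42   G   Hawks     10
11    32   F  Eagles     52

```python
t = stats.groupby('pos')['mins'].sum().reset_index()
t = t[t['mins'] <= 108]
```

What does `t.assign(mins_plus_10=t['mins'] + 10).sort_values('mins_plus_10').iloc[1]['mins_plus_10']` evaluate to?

group by pos, sum of mins:
pos
D    108
F    129
G     86
M      0
Name: mins, dtype: int64
reset_index():
  pos  mins
0   D   108
1   F   129
2   G    86
3   M     0
filter rows where mins <= 108:
  pos  mins
0   D   108
2   G    86
3   M     0
add column mins_plus_10 = t['mins'] + 10:
  pos  mins  mins_plus_10
0   D   108           118
2   G    86            96
3   M     0            10
sort by mins_plus_10:
  pos  mins  mins_plus_10
3   M     0            10
2   G    86            96
0   D   108           118
Then the value at position 1, column 'mins_plus_10': 96

96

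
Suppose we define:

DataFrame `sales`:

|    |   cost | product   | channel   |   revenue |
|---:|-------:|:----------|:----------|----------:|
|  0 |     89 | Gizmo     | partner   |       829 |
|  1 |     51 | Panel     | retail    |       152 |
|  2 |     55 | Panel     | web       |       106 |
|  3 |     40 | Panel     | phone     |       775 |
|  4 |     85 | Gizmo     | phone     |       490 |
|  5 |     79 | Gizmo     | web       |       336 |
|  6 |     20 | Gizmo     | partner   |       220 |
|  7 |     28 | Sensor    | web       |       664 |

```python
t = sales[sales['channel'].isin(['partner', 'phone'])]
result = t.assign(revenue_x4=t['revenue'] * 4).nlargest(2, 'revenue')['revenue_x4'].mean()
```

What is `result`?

3208.0

filter rows where channel in ['partner', 'phone']:
   cost product  channel  revenue
0    89   Gizmo  partner      829
3    40   Panel    phone      775
4    85   Gizmo    phone      490
6    20   Gizmo  partner      220
add column revenue_x4 = t['revenue'] * 4:
   cost product  channel  revenue  revenue_x4
0    89   Gizmo  partner      829        3316
3    40   Panel    phone      775        3100
4    85   Gizmo    phone      490        1960
6    20   Gizmo  partner      220         880
take 2 rows with largest revenue:
   cost product  channel  revenue  revenue_x4
0    89   Gizmo  partner      829        3316
3    40   Panel    phone      775        3100
Reading off the mean of column 'revenue_x4', we get 3208.0.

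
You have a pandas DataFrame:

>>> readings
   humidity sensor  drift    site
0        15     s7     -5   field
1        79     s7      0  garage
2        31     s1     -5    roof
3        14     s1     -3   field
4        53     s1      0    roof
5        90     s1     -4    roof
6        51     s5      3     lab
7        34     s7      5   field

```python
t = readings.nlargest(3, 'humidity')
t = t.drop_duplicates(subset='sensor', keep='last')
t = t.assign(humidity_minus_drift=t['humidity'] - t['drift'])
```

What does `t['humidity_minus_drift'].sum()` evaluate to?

132

take 3 rows with largest humidity:
   humidity sensor  drift    site
5        90     s1     -4    roof
1        79     s7      0  garage
4        53     s1      0    roof
drop duplicate sensor (keep=last):
   humidity sensor  drift    site
1        79     s7      0  garage
4        53     s1      0    roof
add column humidity_minus_drift = t['humidity'] - t['drift']:
   humidity sensor  drift    site  humidity_minus_drift
1        79     s7      0  garage                    79
4        53     s1      0    roof                    53
Reading off the sum of column 'humidity_minus_drift', we get 132.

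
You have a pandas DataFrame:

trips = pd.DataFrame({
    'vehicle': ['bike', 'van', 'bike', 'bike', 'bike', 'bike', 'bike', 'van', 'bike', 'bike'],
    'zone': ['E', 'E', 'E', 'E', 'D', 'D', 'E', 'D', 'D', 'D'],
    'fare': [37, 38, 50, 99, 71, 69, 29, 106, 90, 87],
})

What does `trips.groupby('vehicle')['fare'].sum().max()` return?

group by vehicle, sum of fare:
vehicle
bike    532
van     144
Name: fare, dtype: int64
So max() = 532.

532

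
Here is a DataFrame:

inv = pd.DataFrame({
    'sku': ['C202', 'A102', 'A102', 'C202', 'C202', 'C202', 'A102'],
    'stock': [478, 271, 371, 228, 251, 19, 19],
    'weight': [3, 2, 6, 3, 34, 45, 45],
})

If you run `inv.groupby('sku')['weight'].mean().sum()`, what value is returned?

38.9166666667

group by sku, mean of weight:
sku
A102    17.666667
C202    21.250000
Name: weight, dtype: float64
Finally, sum of the resulting series = 38.9166666667.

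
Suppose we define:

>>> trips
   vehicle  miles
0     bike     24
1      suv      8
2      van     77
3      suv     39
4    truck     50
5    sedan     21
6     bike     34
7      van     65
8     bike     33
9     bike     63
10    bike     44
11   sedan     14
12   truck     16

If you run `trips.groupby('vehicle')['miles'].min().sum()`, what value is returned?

group by vehicle, min of miles:
vehicle
bike     24
sedan    14
suv       8
truck    16
van      65
Name: miles, dtype: int64
So sum() = 127.

127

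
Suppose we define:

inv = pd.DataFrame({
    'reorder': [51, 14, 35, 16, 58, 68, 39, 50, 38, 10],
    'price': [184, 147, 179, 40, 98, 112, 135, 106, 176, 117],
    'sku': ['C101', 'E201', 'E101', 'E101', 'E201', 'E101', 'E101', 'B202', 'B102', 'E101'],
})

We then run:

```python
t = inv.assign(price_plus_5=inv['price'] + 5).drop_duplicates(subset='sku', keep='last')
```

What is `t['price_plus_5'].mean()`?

141.2

add column price_plus_5 = inv['price'] + 5:
   reorder  price   sku  price_plus_5
0       51    184  C101           189
1       14    147  E201           152
2       35    179  E101           184
3       16     40  E101            45
4       58     98  E201           103
5       68    112  E101           117
6       39    135  E101           140
7       50    106  B202           111
8       38    176  B102           181
9       10    117  E101           122
drop duplicate sku (keep=last):
   reorder  price   sku  price_plus_5
0       51    184  C101           189
4       58     98  E201           103
7       50    106  B202           111
8       38    176  B102           181
9       10    117  E101           122
mean of column 'price_plus_5' → 141.2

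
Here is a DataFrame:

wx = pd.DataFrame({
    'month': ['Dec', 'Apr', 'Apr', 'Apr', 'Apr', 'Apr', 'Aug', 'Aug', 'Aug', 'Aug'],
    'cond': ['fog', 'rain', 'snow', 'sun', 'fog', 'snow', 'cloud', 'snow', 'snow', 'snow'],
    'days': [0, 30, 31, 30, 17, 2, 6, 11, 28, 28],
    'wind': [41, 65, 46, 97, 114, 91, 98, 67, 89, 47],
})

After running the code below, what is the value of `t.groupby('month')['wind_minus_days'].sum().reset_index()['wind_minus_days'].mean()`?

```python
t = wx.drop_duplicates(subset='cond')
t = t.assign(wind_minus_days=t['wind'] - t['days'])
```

83.3333333333

drop duplicate cond (keep=first):
  month   cond  days  wind
0   Dec    fog     0    41
1   Apr   rain    30    65
2   Apr   snow    31    46
3   Apr    sun    30    97
6   Aug  cloud     6    98
add column wind_minus_days = t['wind'] - t['days']:
  month   cond  days  wind  wind_minus_days
0   Dec    fog     0    41               41
1   Apr   rain    30    65               35
2   Apr   snow    31    46               15
3   Apr    sun    30    97               67
6   Aug  cloud     6    98               92
group by month, sum of wind_minus_days:
month
Apr    117
Aug     92
Dec     41
Name: wind_minus_days, dtype: int64
reset_index():
  month  wind_minus_days
0   Apr              117
1   Aug               92
2   Dec               41
mean of column 'wind_minus_days' → 83.3333333333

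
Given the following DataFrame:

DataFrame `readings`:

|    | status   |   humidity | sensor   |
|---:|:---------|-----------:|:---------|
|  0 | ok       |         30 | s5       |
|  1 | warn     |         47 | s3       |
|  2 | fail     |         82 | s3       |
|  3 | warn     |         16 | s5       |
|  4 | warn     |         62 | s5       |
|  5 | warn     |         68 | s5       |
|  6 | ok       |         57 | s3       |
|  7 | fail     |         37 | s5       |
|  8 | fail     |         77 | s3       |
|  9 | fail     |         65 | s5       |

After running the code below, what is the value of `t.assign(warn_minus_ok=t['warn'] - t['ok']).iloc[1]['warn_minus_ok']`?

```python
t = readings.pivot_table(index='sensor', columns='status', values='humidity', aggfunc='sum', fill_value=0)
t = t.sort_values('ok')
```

pivot: rows=sensor, cols=status, sum(humidity):
status  fail  ok  warn
sensor                
s3       159  57    47
s5       102  30   146
sort by ok:
status  fail  ok  warn
sensor                
s5       102  30   146
s3       159  57    47
add column warn_minus_ok = t['warn'] - t['ok']:
status  fail  ok  warn  warn_minus_ok
sensor                               
s5       102  30   146            116
s3       159  57    47            -10
So iloc[1]['warn_minus_ok'] = -10.

-10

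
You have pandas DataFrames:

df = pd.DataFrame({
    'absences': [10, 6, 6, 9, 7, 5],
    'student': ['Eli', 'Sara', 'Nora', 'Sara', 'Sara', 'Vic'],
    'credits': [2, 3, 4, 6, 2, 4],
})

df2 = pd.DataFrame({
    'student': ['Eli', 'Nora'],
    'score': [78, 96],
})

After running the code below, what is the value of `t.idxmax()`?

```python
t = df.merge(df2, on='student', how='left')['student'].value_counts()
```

Sara

merge on 'student' (how='left') → 6 rows:
   absences student  credits  score
0        10     Eli        2   78.0
1         6    Sara        3    NaN
2         6    Nora        4   96.0
3         9    Sara        6    NaN
4         7    Sara        2    NaN
5         5     Vic        4    NaN
value_counts of student:
student
Sara    3
Eli     1
Nora    1
Vic     1
Name: count, dtype: int64
Hence Sara.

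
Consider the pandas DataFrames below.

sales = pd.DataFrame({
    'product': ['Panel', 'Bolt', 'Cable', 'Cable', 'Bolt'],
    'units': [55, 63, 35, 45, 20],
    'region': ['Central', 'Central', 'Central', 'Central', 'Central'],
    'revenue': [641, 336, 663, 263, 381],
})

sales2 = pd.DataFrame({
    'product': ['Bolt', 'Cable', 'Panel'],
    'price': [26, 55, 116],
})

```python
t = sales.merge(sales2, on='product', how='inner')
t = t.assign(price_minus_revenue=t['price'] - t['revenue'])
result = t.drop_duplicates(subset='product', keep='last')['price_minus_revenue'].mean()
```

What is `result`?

-362.666666667

merge on 'product' (how='inner') → 5 rows:
  product  units   region  revenue  price
0   Panel     55  Central      641    116
1    Bolt     63  Central      336     26
2   Cable     35  Central      663     55
3   Cable     45  Central      263     55
4    Bolt     20  Central      381     26
add column price_minus_revenue = t['price'] - t['revenue']:
  product  units   region  revenue  price  price_minus_revenue
0   Panel     55  Central      641    116                 -525
1    Bolt     63  Central      336     26                 -310
2   Cable     35  Central      663     55                 -608
3   Cable     45  Central      263     55                 -208
4    Bolt     20  Central      381     26                 -355
drop duplicate product (keep=last):
  product  units   region  revenue  price  price_minus_revenue
0   Panel     55  Central      641    116                 -525
3   Cable     45  Central      263     55                 -208
4    Bolt     20  Central      381     26                 -355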